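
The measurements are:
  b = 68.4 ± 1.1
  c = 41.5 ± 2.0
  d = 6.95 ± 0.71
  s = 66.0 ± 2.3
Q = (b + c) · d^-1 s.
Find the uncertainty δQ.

Let u = b + c = 110. δu = √(δb² + δc²) = √(1.21 + 4.00) = 2.28, so δu/u = 0.0208.
Q is then a monomial in u, d, s:
δQ/Q = √((δu/u)² + (-1·δd/d)² + (1·δs/s)²) = √(0.000431 + 0.0104 + 0.00121) = 0.110
Q = 1040, so δQ = 0.110 × 1040 = 115.

115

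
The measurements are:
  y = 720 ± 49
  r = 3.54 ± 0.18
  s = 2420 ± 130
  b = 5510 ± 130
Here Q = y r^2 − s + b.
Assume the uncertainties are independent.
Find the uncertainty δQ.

Let p = y·r^2 = 9020. δp/p = √((1·δy/y)² + (2·δr/r)²) = √(0.00463 + 0.0103) = 0.122, so δp = 1100.
Q = p − s + b: δQ = √(δp² + δs² + δb²) = √(1.22e+06 + 16900 + 16900) = 1120

1120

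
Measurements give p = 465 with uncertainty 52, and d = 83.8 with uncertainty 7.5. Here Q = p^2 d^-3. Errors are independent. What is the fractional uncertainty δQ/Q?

0.349

Q is a product of powers, so relative uncertainties combine in quadrature:
  (2·δp/p)² = (2×0.112)² = 0.0500;  (-3·δd/d)² = (-3×0.0895)² = 0.0721
δQ/Q = √(0.122) = 0.349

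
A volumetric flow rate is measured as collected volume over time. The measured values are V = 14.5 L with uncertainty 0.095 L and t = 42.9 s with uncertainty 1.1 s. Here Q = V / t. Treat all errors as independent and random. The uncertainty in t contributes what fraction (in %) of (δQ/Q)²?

(δQ/Q)² = (1·δV/V)² + (-1·δt/t)²
  V term: (1×0.00655)² = 4.29e-05
  t term: (-1×0.0256)² = 0.000657
Total = 0.000700. Share from t = 0.000657/0.000700 = 0.939.

93.9%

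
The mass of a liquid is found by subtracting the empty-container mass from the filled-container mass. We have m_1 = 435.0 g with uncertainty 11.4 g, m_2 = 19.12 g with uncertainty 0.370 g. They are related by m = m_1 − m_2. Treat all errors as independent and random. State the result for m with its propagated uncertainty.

415.9 ± 11.4 g

For a sum/difference, combine absolute errors in quadrature:
  (δm_1)² = 130;  (δm_2)² = 0.137
δm = √(130) = 11.4 g
m = 415.9 g.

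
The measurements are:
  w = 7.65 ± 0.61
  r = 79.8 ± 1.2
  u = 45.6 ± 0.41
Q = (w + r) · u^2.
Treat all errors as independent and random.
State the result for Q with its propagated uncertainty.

(1.82 ± 0.0430) × 10^5

Let h = w + r = 87.5. δh = √(δw² + δr²) = √(0.372 + 1.44) = 1.35, so δh/h = 0.0154.
Q is then a monomial in h, u:
δQ/Q = √((δh/h)² + (2·δu/u)²) = √(0.000237 + 0.000323) = 0.0237
Q = 1.82e+05, so δQ = 0.0237 × 1.82e+05 = 4300.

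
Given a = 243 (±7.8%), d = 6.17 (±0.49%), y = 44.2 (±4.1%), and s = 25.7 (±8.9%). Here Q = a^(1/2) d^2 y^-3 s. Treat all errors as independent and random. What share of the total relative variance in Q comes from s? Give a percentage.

32.1%

(δQ/Q)² = (½·δa/a)² + (2·δd/d)² + (-3·δy/y)² + (1·δs/s)²
  a term: (0.5×0.0780)² = 0.00152
  d term: (2×0.00490)² = 9.6e-05
  y term: (-3×0.0410)² = 0.0151
  s term: (1×0.0890)² = 0.00792
Total = 0.0247. Share from s = 0.00792/0.0247 = 0.321.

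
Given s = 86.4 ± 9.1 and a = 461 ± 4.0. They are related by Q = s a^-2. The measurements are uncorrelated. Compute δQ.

Q is a product of powers, so relative uncertainties combine in quadrature:
  (1·δs/s)² = (1×0.105)² = 0.0111;  (-2·δa/a)² = (-2×0.00868)² = 0.000301
δQ/Q = √(0.0114) = 0.107
Q = 0.000407, so δQ = 0.107 × 0.000407 = 4.34e-05.

4.34e-05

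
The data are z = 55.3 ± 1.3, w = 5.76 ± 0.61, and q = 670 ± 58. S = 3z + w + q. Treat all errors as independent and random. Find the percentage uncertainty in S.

For a sum/difference, combine absolute errors in quadrature:
  (3·δz)² = 15.2;  (δw)² = 0.372;  (δq)² = 3360
δS = √(3380) = 58.1
S = 842, so δS/S = 58.1/842 = 0.0691.

6.91%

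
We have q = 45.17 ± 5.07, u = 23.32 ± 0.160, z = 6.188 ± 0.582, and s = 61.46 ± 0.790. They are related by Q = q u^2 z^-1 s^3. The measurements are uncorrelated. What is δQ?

Q is a product of powers, so relative uncertainties combine in quadrature:
  (1·δq/q)² = (1×0.112)² = 0.0126;  (2·δu/u)² = (2×0.00686)² = 0.000188;  (-1·δz/z)² = (-1×0.0941)² = 0.00885;  (3·δs/s)² = (3×0.0129)² = 0.00149
δQ/Q = √(0.0231) = 0.152
Q = 9.216e+08, so δQ = 0.152 × 9.216e+08 = 1.4e+08.

1.4e+08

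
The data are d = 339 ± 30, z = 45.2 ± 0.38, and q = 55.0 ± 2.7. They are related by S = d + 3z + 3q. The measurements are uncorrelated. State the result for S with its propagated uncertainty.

Absolute uncertainties add in quadrature for a linear combination:
  (δd)² = 900;  (3·δz)² = 1.30;  (3·δq)² = 65.6
δS = √(967) = 31.1
S = 640.

640 ± 31.1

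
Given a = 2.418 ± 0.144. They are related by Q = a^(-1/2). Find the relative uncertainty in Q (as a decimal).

Q ∝ a^(-1/2), so δQ/Q = |−½| · δa/a = 0.5 × 0.0596 = 0.0298.

0.0298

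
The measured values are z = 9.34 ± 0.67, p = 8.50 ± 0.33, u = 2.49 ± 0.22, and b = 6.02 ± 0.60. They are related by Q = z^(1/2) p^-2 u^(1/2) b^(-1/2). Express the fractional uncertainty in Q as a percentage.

10.8%

Products/powers → add relative errors in quadrature, weighted by exponent:
  (½·δz/z)² = (0.5×0.0717)² = 0.00129;  (-2·δp/p)² = (-2×0.0388)² = 0.00603;  (½·δu/u)² = (0.5×0.0884)² = 0.00195;  (−½·δb/b)² = (-0.5×0.0997)² = 0.00248
δQ/Q = √(0.0118) = 0.108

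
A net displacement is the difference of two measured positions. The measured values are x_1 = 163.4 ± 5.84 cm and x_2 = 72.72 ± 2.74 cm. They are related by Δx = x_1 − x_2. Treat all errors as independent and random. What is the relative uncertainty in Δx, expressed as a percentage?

Each term contributes (cᵢ δxᵢ)² to (δΔx)²:
  (δx_1)² = 34.1;  (δx_2)² = 7.51
δΔx = √(41.6) = 6.45 cm
Δx = 90.68 cm, so δΔx/Δx = 6.45/90.68 = 0.0711.

7.11%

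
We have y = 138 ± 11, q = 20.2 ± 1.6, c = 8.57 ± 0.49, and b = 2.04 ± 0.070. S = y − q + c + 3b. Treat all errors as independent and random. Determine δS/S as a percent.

Each term contributes (cᵢ δxᵢ)² to (δS)²:
  (δy)² = 121;  (δq)² = 2.56;  (δc)² = 0.240;  (3·δb)² = 0.0441
δS = √(124) = 11.1
S = 132, so δS/S = 11.1/132 = 0.0840.

8.40%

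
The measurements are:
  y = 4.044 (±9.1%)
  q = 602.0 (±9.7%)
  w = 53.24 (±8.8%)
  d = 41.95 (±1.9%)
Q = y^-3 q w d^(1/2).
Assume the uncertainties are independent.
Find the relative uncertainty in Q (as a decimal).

Products/powers → add relative errors in quadrature, weighted by exponent:
  (-3·δy/y)² = (-3×0.0910)² = 0.0745;  (1·δq/q)² = (1×0.0970)² = 0.00941;  (1·δw/w)² = (1×0.0880)² = 0.00774;  (½·δd/d)² = (0.5×0.0190)² = 9.02e-05
δQ/Q = √(0.0918) = 0.303

0.303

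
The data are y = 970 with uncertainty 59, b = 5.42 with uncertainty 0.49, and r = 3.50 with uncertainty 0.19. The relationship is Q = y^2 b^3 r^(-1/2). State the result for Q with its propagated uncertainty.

(8.01 ± 2.39) × 10^7

Relative error in a monomial: (δQ/Q)² = Σ (nᵢ · δxᵢ/xᵢ)².
  (2·δy/y)² = (2×0.0608)² = 0.0148;  (3·δb/b)² = (3×0.0904)² = 0.0736;  (−½·δr/r)² = (-0.5×0.0543)² = 0.000737
δQ/Q = √(0.0891) = 0.298
Q = 8.01e+07, so δQ = 0.298 × 8.01e+07 = 2.39e+07.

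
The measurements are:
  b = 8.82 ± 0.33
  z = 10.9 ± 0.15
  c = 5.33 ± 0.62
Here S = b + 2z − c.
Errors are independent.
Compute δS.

For a sum/difference, combine absolute errors in quadrature:
  (δb)² = 0.109;  (2·δz)² = 0.0900;  (δc)² = 0.384
δS = √(0.583) = 0.764

0.764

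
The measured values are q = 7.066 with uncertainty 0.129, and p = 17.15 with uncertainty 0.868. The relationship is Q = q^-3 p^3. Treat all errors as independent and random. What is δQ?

2.31

Products/powers → add relative errors in quadrature, weighted by exponent:
  (-3·δq/q)² = (-3×0.0183)² = 0.00300;  (3·δp/p)² = (3×0.0506)² = 0.0231
δQ/Q = √(0.0261) = 0.161
Q = 14.30, so δQ = 0.161 × 14.30 = 2.31.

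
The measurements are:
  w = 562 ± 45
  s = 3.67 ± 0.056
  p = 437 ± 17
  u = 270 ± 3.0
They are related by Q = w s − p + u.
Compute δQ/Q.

0.0892

Let h = w·s = 2060. δh/h = √((1·δw/w)² + (1·δs/s)²) = √(0.00641 + 0.000233) = 0.0815, so δh = 168.
Q = h − p + u: δQ = √(δh² + δp² + δu²) = √(28300 + 289 + 9.00) = 169
Q = 1900, so δQ/Q = 169/1900 = 0.0892.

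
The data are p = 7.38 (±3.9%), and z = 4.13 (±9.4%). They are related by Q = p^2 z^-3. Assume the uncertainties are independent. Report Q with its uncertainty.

Products/powers → add relative errors in quadrature, weighted by exponent:
  (2·δp/p)² = (2×0.0390)² = 0.00608;  (-3·δz/z)² = (-3×0.0940)² = 0.0795
δQ/Q = √(0.0856) = 0.293
Q = 0.773, so δQ = 0.293 × 0.773 = 0.226.

0.773 ± 0.226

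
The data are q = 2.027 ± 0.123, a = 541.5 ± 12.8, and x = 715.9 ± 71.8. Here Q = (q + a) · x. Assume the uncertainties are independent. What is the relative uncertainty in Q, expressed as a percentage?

Let u = q + a = 543.5. δu = √(δq² + δa²) = √(0.0151 + 164) = 12.8, so δu/u = 0.0236.
Q is then a monomial in u, x:
δQ/Q = √((δu/u)² + (1·δx/x)²) = √(0.000555 + 0.0101) = 0.103

10.3%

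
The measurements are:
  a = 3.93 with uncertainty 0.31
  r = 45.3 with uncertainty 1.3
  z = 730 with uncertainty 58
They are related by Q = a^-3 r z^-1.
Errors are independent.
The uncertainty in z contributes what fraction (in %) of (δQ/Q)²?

(δQ/Q)² = (-3·δa/a)² + (1·δr/r)² + (-1·δz/z)²
  a term: (-3×0.0789)² = 0.0560
  r term: (1×0.0287)² = 0.000824
  z term: (-1×0.0795)² = 0.00631
Total = 0.0631. Share from z = 0.00631/0.0631 = 0.1000.

10.00%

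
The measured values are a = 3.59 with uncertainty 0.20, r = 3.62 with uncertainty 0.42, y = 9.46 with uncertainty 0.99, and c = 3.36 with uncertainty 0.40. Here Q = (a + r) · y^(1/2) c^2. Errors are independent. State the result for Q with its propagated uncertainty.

Let u = a + r = 7.21. δu = √(δa² + δr²) = √(0.0400 + 0.176) = 0.465, so δu/u = 0.0645.
Q is then a monomial in u, y, c:
δQ/Q = √((δu/u)² + (½·δy/y)² + (2·δc/c)²) = √(0.00416 + 0.00274 + 0.0567) = 0.252
Q = 250, so δQ = 0.252 × 250 = 63.1.

250 ± 63.1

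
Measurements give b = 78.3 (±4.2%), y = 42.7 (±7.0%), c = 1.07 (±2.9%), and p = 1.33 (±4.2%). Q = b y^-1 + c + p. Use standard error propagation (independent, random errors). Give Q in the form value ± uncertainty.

4.23 ± 0.163

Let w = b·y^-1 = 1.83. δw/w = √((1·δb/b)² + (-1·δy/y)²) = √(0.00176 + 0.00490) = 0.0816, so δw = 0.150.
Q = w + c + p: δQ = √(δw² + δc² + δp²) = √(0.0224 + 0.000963 + 0.00312) = 0.163
Q = 4.23.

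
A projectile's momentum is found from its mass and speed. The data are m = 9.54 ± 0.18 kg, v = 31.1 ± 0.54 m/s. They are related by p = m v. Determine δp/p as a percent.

2.56%

Relative error in a monomial: (δp/p)² = Σ (nᵢ · δxᵢ/xᵢ)².
  (1·δm/m)² = (1×0.0189)² = 0.000356;  (1·δv/v)² = (1×0.0174)² = 0.000301
δp/p = √(0.000657) = 0.0256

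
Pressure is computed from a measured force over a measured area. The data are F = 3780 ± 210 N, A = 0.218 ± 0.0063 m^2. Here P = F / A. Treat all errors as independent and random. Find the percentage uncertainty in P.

For a monomial P ∝ F, A^-1, fractional errors add in quadrature:
  (1·δF/F)² = (1×0.0556)² = 0.00309;  (-1·δA/A)² = (-1×0.0289)² = 0.000835
δP/P = √(0.00392) = 0.0626

6.26%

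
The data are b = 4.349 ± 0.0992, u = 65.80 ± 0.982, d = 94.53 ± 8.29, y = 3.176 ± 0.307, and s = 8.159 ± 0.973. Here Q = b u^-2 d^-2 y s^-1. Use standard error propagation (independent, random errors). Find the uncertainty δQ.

1.03e-08

Since Q is a product/quotient, work with relative uncertainties:
  (1·δb/b)² = (1×0.0228)² = 0.000520;  (-2·δu/u)² = (-2×0.0149)² = 0.000891;  (-2·δd/d)² = (-2×0.0877)² = 0.0308;  (1·δy/y)² = (1×0.0967)² = 0.00934;  (-1·δs/s)² = (-1×0.119)² = 0.0142
δQ/Q = √(0.0557) = 0.236
Q = 4.376e-08, so δQ = 0.236 × 4.376e-08 = 1.03e-08.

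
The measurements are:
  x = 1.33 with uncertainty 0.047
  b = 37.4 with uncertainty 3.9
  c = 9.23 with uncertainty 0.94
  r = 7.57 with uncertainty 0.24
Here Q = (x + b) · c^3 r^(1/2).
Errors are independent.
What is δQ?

Let u = x + b = 38.7. δu = √(δx² + δb²) = √(0.00221 + 15.2) = 3.90, so δu/u = 0.101.
Q is then a monomial in u, c, r:
δQ/Q = √((δu/u)² + (3·δc/c)² + (½·δr/r)²) = √(0.0101 + 0.0933 + 0.000251) = 0.322
Q = 83800, so δQ = 0.322 × 83800 = 27000.

27000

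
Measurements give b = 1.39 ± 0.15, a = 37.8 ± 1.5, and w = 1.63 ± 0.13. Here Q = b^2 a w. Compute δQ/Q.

0.233

Q is a product of powers, so relative uncertainties combine in quadrature:
  (2·δb/b)² = (2×0.108)² = 0.0466;  (1·δa/a)² = (1×0.0397)² = 0.00157;  (1·δw/w)² = (1×0.0798)² = 0.00636
δQ/Q = √(0.0545) = 0.233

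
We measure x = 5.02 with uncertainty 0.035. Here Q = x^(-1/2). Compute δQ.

For a monomial Q ∝ x^(-1/2), fractional errors add in quadrature:
  (−½·δx/x)² = (-0.5×0.00697)² = 1.22e-05
δQ/Q = √(1.22e-05) = 0.00349
Q = 0.446, so δQ = 0.00349 × 0.446 = 0.00156.

0.00156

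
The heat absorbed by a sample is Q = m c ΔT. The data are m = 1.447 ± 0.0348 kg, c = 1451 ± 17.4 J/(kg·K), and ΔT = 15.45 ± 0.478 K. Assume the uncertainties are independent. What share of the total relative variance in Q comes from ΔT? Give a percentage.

(δQ/Q)² = (1·δm/m)² + (1·δc/c)² + (1·δΔT/ΔT)²
  m term: (1×0.0240)² = 0.000578
  c term: (1×0.0120)² = 0.000144
  ΔT term: (1×0.0309)² = 0.000957
Total = 0.00168. Share from ΔT = 0.000957/0.00168 = 0.570.

57.0%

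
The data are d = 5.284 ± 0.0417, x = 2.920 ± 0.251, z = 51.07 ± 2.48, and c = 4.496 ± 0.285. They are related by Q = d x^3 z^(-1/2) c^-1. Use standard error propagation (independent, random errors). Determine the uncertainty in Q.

Products/powers → add relative errors in quadrature, weighted by exponent:
  (1·δd/d)² = (1×0.00789)² = 6.23e-05;  (3·δx/x)² = (3×0.0860)² = 0.0665;  (−½·δz/z)² = (-0.5×0.0486)² = 0.000590;  (-1·δc/c)² = (-1×0.0634)² = 0.00402
δQ/Q = √(0.0712) = 0.267
Q = 4.095, so δQ = 0.267 × 4.095 = 1.09.

1.09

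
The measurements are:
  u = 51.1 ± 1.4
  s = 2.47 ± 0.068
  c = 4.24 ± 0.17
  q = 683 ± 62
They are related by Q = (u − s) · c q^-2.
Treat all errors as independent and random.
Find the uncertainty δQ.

8.32e-05

Let w = u − s = 48.6. δw = √(δu² + δs²) = √(1.96 + 0.00462) = 1.40, so δw/w = 0.0288.
Q is then a monomial in w, c, q:
δQ/Q = √((δw/w)² + (1·δc/c)² + (-2·δq/q)²) = √(0.000831 + 0.00161 + 0.0330) = 0.188
Q = 0.000442, so δQ = 0.188 × 0.000442 = 8.32e-05.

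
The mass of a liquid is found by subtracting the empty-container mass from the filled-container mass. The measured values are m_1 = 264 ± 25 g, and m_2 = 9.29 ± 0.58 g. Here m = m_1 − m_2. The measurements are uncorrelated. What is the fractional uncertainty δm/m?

m is a linear combination, so absolute uncertainties add in quadrature:
  (δm_1)² = 625;  (δm_2)² = 0.336
δm = √(625) = 25.0 g
m = 255 g, so δm/m = 25.0/255 = 0.0982.

0.0982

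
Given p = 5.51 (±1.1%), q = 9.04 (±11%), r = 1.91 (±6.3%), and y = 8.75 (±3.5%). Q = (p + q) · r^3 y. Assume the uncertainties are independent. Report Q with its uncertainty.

887 ± 181

Let u = p + q = 14.5. δu = √(δp² + δq²) = √(0.00367 + 0.989) = 0.996, so δu/u = 0.0685.
Q is then a monomial in u, r, y:
δQ/Q = √((δu/u)² + (3·δr/r)² + (1·δy/y)²) = √(0.00469 + 0.0357 + 0.00123) = 0.204
Q = 887, so δQ = 0.204 × 887 = 181.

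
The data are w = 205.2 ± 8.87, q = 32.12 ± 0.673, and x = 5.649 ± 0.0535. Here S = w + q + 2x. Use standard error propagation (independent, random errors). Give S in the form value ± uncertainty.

Sums and differences: (δS)² = Σ (cᵢ δxᵢ)².
  (δw)² = 78.7;  (δq)² = 0.453;  (2·δx)² = 0.0114
δS = √(79.1) = 8.90
S = 248.6.

248.6 ± 8.90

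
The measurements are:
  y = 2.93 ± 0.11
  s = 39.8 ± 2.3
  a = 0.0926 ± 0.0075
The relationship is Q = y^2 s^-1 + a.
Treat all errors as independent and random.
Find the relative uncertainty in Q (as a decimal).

Let p = y^2·s^-1 = 0.216. δp/p = √((2·δy/y)² + (-1·δs/s)²) = √(0.00564 + 0.00334) = 0.0947, so δp = 0.0204.
Q = p + a: δQ = √(δp² + δa²) = √(0.000418 + 5.62e-05) = 0.0218
Q = 0.308, so δQ/Q = 0.0218/0.308 = 0.0706.

0.0706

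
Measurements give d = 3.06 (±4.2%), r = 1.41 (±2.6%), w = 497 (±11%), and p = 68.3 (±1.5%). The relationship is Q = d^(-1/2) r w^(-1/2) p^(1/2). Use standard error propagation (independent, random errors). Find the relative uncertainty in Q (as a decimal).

0.0648

Since Q is a product/quotient, work with relative uncertainties:
  (−½·δd/d)² = (-0.5×0.0420)² = 0.000441;  (1·δr/r)² = (1×0.0260)² = 0.000676;  (−½·δw/w)² = (-0.5×0.110)² = 0.00302;  (½·δp/p)² = (0.5×0.0150)² = 5.62e-05
δQ/Q = √(0.00420) = 0.0648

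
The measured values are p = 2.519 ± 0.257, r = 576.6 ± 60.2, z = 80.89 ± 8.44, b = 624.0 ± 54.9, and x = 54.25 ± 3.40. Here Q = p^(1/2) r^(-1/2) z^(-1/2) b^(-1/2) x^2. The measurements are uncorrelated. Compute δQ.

0.139

Since Q is a product/quotient, work with relative uncertainties:
  (½·δp/p)² = (0.5×0.102)² = 0.00260;  (−½·δr/r)² = (-0.5×0.104)² = 0.00273;  (−½·δz/z)² = (-0.5×0.104)² = 0.00272;  (−½·δb/b)² = (-0.5×0.0880)² = 0.00194;  (2·δx/x)² = (2×0.0627)² = 0.0157
δQ/Q = √(0.0257) = 0.160
Q = 0.8658, so δQ = 0.160 × 0.8658 = 0.139.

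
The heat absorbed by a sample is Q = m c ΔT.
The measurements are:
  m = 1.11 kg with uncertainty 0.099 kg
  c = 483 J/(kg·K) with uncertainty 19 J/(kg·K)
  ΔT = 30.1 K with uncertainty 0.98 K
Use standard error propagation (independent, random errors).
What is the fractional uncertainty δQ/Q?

0.103

For a monomial Q ∝ m, c, ΔT, fractional errors add in quadrature:
  (1·δm/m)² = (1×0.0892)² = 0.00795;  (1·δc/c)² = (1×0.0393)² = 0.00155;  (1·δΔT/ΔT)² = (1×0.0326)² = 0.00106
δQ/Q = √(0.0106) = 0.103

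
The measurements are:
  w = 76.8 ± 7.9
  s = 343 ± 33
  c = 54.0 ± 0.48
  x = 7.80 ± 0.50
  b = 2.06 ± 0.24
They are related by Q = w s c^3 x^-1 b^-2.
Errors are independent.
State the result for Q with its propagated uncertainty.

Products/powers → add relative errors in quadrature, weighted by exponent:
  (1·δw/w)² = (1×0.103)² = 0.0106;  (1·δs/s)² = (1×0.0962)² = 0.00926;  (3·δc/c)² = (3×0.00889)² = 0.000711;  (-1·δx/x)² = (-1×0.0641)² = 0.00411;  (-2·δb/b)² = (-2×0.117)² = 0.0543
δQ/Q = √(0.0790) = 0.281
Q = 1.25e+08, so δQ = 0.281 × 1.25e+08 = 3.52e+07.

(1.25 ± 0.352) × 10^8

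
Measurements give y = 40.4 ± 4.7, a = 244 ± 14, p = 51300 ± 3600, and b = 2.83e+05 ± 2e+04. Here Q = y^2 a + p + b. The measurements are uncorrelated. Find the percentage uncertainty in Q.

Let w = y^2·a = 3.98e+05. δw/w = √((2·δy/y)² + (1·δa/a)²) = √(0.0541 + 0.00329) = 0.240, so δw = 95400.
Q = w + p + b: δQ = √(δw² + δp² + δb²) = √(9.11e+09 + 1.3e+07 + 4e+08) = 97600
Q = 7.33e+05, so δQ/Q = 97600/7.33e+05 = 0.133.

13.3%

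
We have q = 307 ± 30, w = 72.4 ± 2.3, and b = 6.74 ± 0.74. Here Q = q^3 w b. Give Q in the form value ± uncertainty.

(1.41 ± 0.444) × 10^10

For a monomial Q ∝ q^3, w, b, fractional errors add in quadrature:
  (3·δq/q)² = (3×0.0977)² = 0.0859;  (1·δw/w)² = (1×0.0318)² = 0.00101;  (1·δb/b)² = (1×0.110)² = 0.0121
δQ/Q = √(0.0990) = 0.315
Q = 1.41e+10, so δQ = 0.315 × 1.41e+10 = 4.44e+09.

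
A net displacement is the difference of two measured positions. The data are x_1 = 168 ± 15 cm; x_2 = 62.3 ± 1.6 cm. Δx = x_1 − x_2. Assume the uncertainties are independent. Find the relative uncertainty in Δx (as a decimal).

Each term contributes (cᵢ δxᵢ)² to (δΔx)²:
  (δx_1)² = 225;  (δx_2)² = 2.56
δΔx = √(228) = 15.1 cm
Δx = 106 cm, so δΔx/Δx = 15.1/106 = 0.143.

0.143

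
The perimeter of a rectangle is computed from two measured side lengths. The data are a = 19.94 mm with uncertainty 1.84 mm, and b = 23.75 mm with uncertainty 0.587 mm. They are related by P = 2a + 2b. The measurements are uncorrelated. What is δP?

Each term contributes (cᵢ δxᵢ)² to (δP)²:
  (2·δa)² = 13.5;  (2·δb)² = 1.38
δP = √(14.9) = 3.86 mm

3.86 mm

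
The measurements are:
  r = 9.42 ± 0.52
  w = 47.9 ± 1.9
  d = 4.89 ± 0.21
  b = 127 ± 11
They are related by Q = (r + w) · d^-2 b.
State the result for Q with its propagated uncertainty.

304 ± 38.6

Let u = r + w = 57.3. δu = √(δr² + δw²) = √(0.270 + 3.61) = 1.97, so δu/u = 0.0344.
Q is then a monomial in u, d, b:
δQ/Q = √((δu/u)² + (-2·δd/d)² + (1·δb/b)²) = √(0.00118 + 0.00738 + 0.00750) = 0.127
Q = 304, so δQ = 0.127 × 304 = 38.6.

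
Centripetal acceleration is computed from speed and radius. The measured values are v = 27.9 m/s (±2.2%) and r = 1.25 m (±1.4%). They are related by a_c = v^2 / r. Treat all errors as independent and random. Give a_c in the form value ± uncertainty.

623 ± 28.8 m/s^2

For a monomial a_c ∝ v^2, r^-1, fractional errors add in quadrature:
  (2·δv/v)² = (2×0.0220)² = 0.00194;  (-1·δr/r)² = (-1×0.0140)² = 0.000196
δa_c/a_c = √(0.00213) = 0.0462
a_c = 623 m/s^2, so δa_c = 0.0462 × 623 = 28.8 m/s^2.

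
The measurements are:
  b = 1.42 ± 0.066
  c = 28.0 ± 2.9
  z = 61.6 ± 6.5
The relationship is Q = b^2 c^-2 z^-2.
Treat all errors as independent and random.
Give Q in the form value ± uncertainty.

Q is a product of powers, so relative uncertainties combine in quadrature:
  (2·δb/b)² = (2×0.0465)² = 0.00864;  (-2·δc/c)² = (-2×0.104)² = 0.0429;  (-2·δz/z)² = (-2×0.106)² = 0.0445
δQ/Q = √(0.0961) = 0.310
Q = 6.78e-07, so δQ = 0.310 × 6.78e-07 = 2.1e-07.

(6.78 ± 2.10) × 10^-7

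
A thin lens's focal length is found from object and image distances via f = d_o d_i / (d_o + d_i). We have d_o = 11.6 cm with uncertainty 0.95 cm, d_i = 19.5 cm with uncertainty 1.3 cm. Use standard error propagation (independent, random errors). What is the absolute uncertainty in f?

∂f/∂d_o = (d_i/(d_o+d_i))² = 0.393;  ∂f/∂d_i = (d_o/(d_o+d_i))² = 0.139
δf = √((∂f/∂d_o · δd_o)² + (∂f/∂d_i · δd_i)²) = √(0.139 + 0.0327) = 0.415 cm

0.415 cm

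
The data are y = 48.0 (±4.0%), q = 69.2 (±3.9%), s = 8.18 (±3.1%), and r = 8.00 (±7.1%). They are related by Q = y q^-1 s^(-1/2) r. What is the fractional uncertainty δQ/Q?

0.0917

Since Q is a product/quotient, work with relative uncertainties:
  (1·δy/y)² = (1×0.0400)² = 0.00160;  (-1·δq/q)² = (-1×0.0390)² = 0.00152;  (−½·δs/s)² = (-0.5×0.0310)² = 0.000240;  (1·δr/r)² = (1×0.0710)² = 0.00504
δQ/Q = √(0.00840) = 0.0917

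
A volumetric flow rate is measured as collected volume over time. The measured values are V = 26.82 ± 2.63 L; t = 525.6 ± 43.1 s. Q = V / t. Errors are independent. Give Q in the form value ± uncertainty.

Products/powers → add relative errors in quadrature, weighted by exponent:
  (1·δV/V)² = (1×0.0981)² = 0.00962;  (-1·δt/t)² = (-1×0.0820)² = 0.00672
δQ/Q = √(0.0163) = 0.128
Q = 0.05103 L/s, so δQ = 0.128 × 0.05103 = 0.00652 L/s.

0.05103 ± 0.00652 L/s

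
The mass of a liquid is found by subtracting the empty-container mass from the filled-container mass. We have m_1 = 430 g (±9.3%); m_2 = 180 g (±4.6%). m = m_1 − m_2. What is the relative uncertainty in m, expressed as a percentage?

m is a linear combination, so absolute uncertainties add in quadrature:
  (δm_1)² = 1600;  (δm_2)² = 68.6
δm = √(1670) = 40.8 g
m = 250 g, so δm/m = 40.8/250 = 0.163.

16.3%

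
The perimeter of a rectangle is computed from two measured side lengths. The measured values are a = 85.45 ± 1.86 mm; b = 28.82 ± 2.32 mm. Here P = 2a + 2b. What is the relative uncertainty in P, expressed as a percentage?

Sums and differences: (δP)² = Σ (cᵢ δxᵢ)².
  (2·δa)² = 13.8;  (2·δb)² = 21.5
δP = √(35.4) = 5.95 mm
P = 228.5 mm, so δP/P = 5.95/228.5 = 0.0260.

2.60%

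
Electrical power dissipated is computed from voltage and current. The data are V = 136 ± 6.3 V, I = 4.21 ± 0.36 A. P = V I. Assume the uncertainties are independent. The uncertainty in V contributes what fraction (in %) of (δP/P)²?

(δP/P)² = (1·δV/V)² + (1·δI/I)²
  V term: (1×0.0463)² = 0.00215
  I term: (1×0.0855)² = 0.00731
Total = 0.00946. Share from V = 0.00215/0.00946 = 0.227.

22.7%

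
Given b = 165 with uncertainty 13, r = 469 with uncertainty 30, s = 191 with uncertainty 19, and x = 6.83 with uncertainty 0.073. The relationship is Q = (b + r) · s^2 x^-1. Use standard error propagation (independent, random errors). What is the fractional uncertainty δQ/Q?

Let u = b + r = 634. δu = √(δb² + δr²) = √(169 + 900) = 32.7, so δu/u = 0.0516.
Q is then a monomial in u, s, x:
δQ/Q = √((δu/u)² + (2·δs/s)² + (-1·δx/x)²) = √(0.00266 + 0.0396 + 0.000114) = 0.206

0.206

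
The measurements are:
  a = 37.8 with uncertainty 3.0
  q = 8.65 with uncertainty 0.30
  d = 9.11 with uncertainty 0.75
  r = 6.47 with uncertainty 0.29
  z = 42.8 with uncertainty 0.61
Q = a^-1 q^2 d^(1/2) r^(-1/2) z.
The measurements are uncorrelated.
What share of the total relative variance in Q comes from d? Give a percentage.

12.5%

(δQ/Q)² = (-1·δa/a)² + (2·δq/q)² + (½·δd/d)² + (−½·δr/r)² + (1·δz/z)²
  a term: (-1×0.0794)² = 0.00630
  q term: (2×0.0347)² = 0.00481
  d term: (0.5×0.0823)² = 0.00169
  r term: (-0.5×0.0448)² = 0.000502
  z term: (1×0.0143)² = 0.000203
Total = 0.0135. Share from d = 0.00169/0.0135 = 0.125.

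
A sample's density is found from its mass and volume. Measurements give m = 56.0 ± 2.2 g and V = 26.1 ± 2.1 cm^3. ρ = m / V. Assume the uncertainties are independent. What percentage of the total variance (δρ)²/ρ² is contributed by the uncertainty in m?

19.3%

(δρ/ρ)² = (1·δm/m)² + (-1·δV/V)²
  m term: (1×0.0393)² = 0.00154
  V term: (-1×0.0805)² = 0.00647
Total = 0.00802. Share from m = 0.00154/0.00802 = 0.193.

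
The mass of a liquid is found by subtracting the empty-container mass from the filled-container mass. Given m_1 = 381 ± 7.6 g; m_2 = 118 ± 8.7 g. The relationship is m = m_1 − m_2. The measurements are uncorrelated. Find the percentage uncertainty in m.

4.39%

Absolute uncertainties add in quadrature for a linear combination:
  (δm_1)² = 57.8;  (δm_2)² = 75.7
δm = √(133) = 11.6 g
m = 263 g, so δm/m = 11.6/263 = 0.0439.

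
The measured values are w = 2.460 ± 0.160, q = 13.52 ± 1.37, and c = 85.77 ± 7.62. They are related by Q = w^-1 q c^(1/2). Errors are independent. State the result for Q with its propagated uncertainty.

Since Q is a product/quotient, work with relative uncertainties:
  (-1·δw/w)² = (-1×0.0650)² = 0.00423;  (1·δq/q)² = (1×0.101)² = 0.0103;  (½·δc/c)² = (0.5×0.0888)² = 0.00197
δQ/Q = √(0.0165) = 0.128
Q = 50.90, so δQ = 0.128 × 50.90 = 6.53.

50.90 ± 6.53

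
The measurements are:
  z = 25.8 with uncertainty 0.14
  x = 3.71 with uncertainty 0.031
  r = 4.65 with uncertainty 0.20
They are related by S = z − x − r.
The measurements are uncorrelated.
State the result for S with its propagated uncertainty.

Absolute uncertainties add in quadrature for a linear combination:
  (δz)² = 0.0196;  (δx)² = 0.000961;  (δr)² = 0.0400
δS = √(0.0606) = 0.246
S = 17.4.

17.4 ± 0.246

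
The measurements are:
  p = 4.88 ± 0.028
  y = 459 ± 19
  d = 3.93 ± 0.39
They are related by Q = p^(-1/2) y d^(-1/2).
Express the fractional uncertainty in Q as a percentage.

6.47%

Relative error in a monomial: (δQ/Q)² = Σ (nᵢ · δxᵢ/xᵢ)².
  (−½·δp/p)² = (-0.5×0.00574)² = 8.23e-06;  (1·δy/y)² = (1×0.0414)² = 0.00171;  (−½·δd/d)² = (-0.5×0.0992)² = 0.00246
δQ/Q = √(0.00418) = 0.0647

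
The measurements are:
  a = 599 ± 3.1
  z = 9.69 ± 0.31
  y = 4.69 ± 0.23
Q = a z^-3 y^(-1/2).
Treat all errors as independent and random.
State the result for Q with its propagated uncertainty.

0.304 ± 0.0302

Each factor contributes (exponent × relative error)² to (δQ/Q)²:
  (1·δa/a)² = (1×0.00518)² = 2.68e-05;  (-3·δz/z)² = (-3×0.0320)² = 0.00921;  (−½·δy/y)² = (-0.5×0.0490)² = 0.000601
δQ/Q = √(0.00984) = 0.0992
Q = 0.304, so δQ = 0.0992 × 0.304 = 0.0302.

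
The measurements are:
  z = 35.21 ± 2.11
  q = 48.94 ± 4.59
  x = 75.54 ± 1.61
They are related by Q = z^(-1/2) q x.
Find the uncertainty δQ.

For a monomial Q ∝ z^(-1/2), q, x, fractional errors add in quadrature:
  (−½·δz/z)² = (-0.5×0.0599)² = 0.000898;  (1·δq/q)² = (1×0.0938)² = 0.00880;  (1·δx/x)² = (1×0.0213)² = 0.000454
δQ/Q = √(0.0101) = 0.101
Q = 623.0, so δQ = 0.101 × 623.0 = 62.8.

62.8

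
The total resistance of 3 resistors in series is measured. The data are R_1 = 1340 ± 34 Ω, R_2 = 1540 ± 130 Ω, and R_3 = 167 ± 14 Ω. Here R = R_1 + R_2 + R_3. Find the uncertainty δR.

Sums and differences: (δR)² = Σ (cᵢ δxᵢ)².
  (δR_1)² = 1160;  (δR_2)² = 16900;  (δR_3)² = 196
δR = √(18300) = 135 Ω

135 Ω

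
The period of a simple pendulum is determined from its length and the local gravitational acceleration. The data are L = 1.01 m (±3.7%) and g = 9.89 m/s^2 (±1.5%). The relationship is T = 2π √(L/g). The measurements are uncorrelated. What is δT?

Since T is a product/quotient, work with relative uncertainties:
  (½·δL/L)² = (0.5×0.0370)² = 0.000342;  (−½·δg/g)² = (-0.5×0.0150)² = 5.62e-05
δT/T = √(0.000399) = 0.0200
T = 2.01 s, so δT = 0.0200 × 2.01 = 0.0401 s.

0.0401 s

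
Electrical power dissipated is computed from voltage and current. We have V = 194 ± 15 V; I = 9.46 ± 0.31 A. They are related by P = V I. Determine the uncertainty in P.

154 W

P is a product of powers, so relative uncertainties combine in quadrature:
  (1·δV/V)² = (1×0.0773)² = 0.00598;  (1·δI/I)² = (1×0.0328)² = 0.00107
δP/P = √(0.00705) = 0.0840
P = 1840 W, so δP = 0.0840 × 1840 = 154 W.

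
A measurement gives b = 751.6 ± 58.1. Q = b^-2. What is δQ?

Q ∝ b^-2, so δQ/Q = |-2| · δb/b = 2 × 0.0773 = 0.155.
Q = 1.77e-06, so δQ = 0.155 × 1.77e-06 = 2.74e-07.

2.74e-07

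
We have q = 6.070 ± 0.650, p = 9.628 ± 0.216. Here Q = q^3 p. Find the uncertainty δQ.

Relative error in a monomial: (δQ/Q)² = Σ (nᵢ · δxᵢ/xᵢ)².
  (3·δq/q)² = (3×0.107)² = 0.103;  (1·δp/p)² = (1×0.0224)² = 0.000503
δQ/Q = √(0.104) = 0.322
Q = 2153, so δQ = 0.322 × 2153 = 693.

693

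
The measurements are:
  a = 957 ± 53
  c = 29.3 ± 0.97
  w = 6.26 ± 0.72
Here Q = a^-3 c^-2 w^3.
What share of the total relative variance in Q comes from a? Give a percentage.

(δQ/Q)² = (-3·δa/a)² + (-2·δc/c)² + (3·δw/w)²
  a term: (-3×0.0554)² = 0.0276
  c term: (-2×0.0331)² = 0.00438
  w term: (3×0.115)² = 0.119
Total = 0.151. Share from a = 0.0276/0.151 = 0.183.

18.3%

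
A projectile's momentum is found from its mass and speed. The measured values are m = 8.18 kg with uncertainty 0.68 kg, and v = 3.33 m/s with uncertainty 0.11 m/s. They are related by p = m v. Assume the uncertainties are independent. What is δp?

Since p is a product/quotient, work with relative uncertainties:
  (1·δm/m)² = (1×0.0831)² = 0.00691;  (1·δv/v)² = (1×0.0330)² = 0.00109
δp/p = √(0.00800) = 0.0895
p = 27.2 kg·m/s, so δp = 0.0895 × 27.2 = 2.44 kg·m/s.

2.44 kg·m/s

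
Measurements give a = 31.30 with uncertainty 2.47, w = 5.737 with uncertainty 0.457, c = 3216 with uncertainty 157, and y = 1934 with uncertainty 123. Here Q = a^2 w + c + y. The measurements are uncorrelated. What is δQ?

1010

Let p = a^2·w = 5620. δp/p = √((2·δa/a)² + (1·δw/w)²) = √(0.0249 + 0.00635) = 0.177, so δp = 994.
Q = p + c + y: δQ = √(δp² + δc² + δy²) = √(9.87e+05 + 24600 + 15100) = 1010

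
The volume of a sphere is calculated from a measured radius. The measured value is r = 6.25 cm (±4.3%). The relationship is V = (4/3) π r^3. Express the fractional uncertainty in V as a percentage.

V ∝ r^3, so δV/V = |3| · δr/r = 3 × 0.0430 = 0.129.

12.9%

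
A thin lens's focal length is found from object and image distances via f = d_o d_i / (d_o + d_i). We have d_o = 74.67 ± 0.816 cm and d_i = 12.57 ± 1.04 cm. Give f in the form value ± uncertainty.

10.76 ± 0.762 cm

∂f/∂d_o = (d_i/(d_o+d_i))² = 0.0208;  ∂f/∂d_i = (d_o/(d_o+d_i))² = 0.733
δf = √((∂f/∂d_o · δd_o)² + (∂f/∂d_i · δd_i)²) = √(0.000287 + 0.580) = 0.762 cm
f = 10.76 cm.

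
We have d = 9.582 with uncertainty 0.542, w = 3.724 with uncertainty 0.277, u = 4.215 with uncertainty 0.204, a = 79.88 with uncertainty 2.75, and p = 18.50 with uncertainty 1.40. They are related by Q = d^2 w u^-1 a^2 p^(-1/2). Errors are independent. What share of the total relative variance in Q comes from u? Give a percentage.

8.73%

(δQ/Q)² = (2·δd/d)² + (1·δw/w)² + (-1·δu/u)² + (2·δa/a)² + (−½·δp/p)²
  d term: (2×0.0566)² = 0.0128
  w term: (1×0.0744)² = 0.00553
  u term: (-1×0.0484)² = 0.00234
  a term: (2×0.0344)² = 0.00474
  p term: (-0.5×0.0757)² = 0.00143
Total = 0.0268. Share from u = 0.00234/0.0268 = 0.0873.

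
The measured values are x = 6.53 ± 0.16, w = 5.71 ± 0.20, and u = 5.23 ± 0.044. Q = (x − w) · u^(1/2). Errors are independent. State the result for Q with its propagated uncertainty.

Let h = x − w = 0.820. δh = √(δx² + δw²) = √(0.0256 + 0.0400) = 0.256, so δh/h = 0.312.
Q is then a monomial in h, u:
δQ/Q = √((δh/h)² + (½·δu/u)²) = √(0.0976 + 1.77e-05) = 0.312
Q = 1.88, so δQ = 0.312 × 1.88 = 0.586.

1.88 ± 0.586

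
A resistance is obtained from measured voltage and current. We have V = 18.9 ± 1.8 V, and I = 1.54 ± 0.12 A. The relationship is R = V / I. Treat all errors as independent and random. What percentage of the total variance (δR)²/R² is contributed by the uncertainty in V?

59.9%

(δR/R)² = (1·δV/V)² + (-1·δI/I)²
  V term: (1×0.0952)² = 0.00907
  I term: (-1×0.0779)² = 0.00607
Total = 0.0151. Share from V = 0.00907/0.0151 = 0.599.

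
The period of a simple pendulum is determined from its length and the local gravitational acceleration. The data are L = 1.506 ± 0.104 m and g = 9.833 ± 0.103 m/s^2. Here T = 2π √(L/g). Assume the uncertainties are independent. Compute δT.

T is a product of powers, so relative uncertainties combine in quadrature:
  (½·δL/L)² = (0.5×0.0691)² = 0.00119;  (−½·δg/g)² = (-0.5×0.0105)² = 2.74e-05
δT/T = √(0.00122) = 0.0349
T = 2.459 s, so δT = 0.0349 × 2.459 = 0.0859 s.

0.0859 s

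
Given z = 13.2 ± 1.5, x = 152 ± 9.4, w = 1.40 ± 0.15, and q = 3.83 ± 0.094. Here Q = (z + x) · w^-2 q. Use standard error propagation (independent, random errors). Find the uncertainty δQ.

Let u = z + x = 165. δu = √(δz² + δx²) = √(2.25 + 88.4) = 9.52, so δu/u = 0.0576.
Q is then a monomial in u, w, q:
δQ/Q = √((δu/u)² + (-2·δw/w)² + (1·δq/q)²) = √(0.00332 + 0.0459 + 0.000602) = 0.223
Q = 323, so δQ = 0.223 × 323 = 72.1.

72.1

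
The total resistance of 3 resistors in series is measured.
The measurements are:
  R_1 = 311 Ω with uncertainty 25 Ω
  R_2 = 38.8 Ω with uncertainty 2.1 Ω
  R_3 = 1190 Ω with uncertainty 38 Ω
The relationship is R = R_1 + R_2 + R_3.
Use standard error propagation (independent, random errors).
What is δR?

45.5 Ω

Absolute uncertainties add in quadrature for a linear combination:
  (δR_1)² = 625;  (δR_2)² = 4.41;  (δR_3)² = 1440
δR = √(2070) = 45.5 Ω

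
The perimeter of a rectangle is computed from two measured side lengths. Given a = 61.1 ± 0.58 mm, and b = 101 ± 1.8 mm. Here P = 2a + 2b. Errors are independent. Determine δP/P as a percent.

1.17%

Each term contributes (cᵢ δxᵢ)² to (δP)²:
  (2·δa)² = 1.35;  (2·δb)² = 13.0
δP = √(14.3) = 3.78 mm
P = 324 mm, so δP/P = 3.78/324 = 0.0117.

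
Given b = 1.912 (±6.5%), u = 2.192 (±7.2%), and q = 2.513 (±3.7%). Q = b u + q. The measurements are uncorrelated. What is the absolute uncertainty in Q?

0.417

Let p = b·u = 4.191. δp/p = √((1·δb/b)² + (1·δu/u)²) = √(0.00423 + 0.00518) = 0.0970, so δp = 0.407.
Q = p + q: δQ = √(δp² + δq²) = √(0.165 + 0.00865) = 0.417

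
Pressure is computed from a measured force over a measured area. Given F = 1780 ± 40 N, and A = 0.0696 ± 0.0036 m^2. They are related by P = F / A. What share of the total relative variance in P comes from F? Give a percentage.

15.9%

(δP/P)² = (1·δF/F)² + (-1·δA/A)²
  F term: (1×0.0225)² = 0.000505
  A term: (-1×0.0517)² = 0.00268
Total = 0.00318. Share from F = 0.000505/0.00318 = 0.159.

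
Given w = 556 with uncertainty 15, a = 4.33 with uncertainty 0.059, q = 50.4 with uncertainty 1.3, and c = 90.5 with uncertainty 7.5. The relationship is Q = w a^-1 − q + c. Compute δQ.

Let p = w·a^-1 = 128. δp/p = √((1·δw/w)² + (-1·δa/a)²) = √(0.000728 + 0.000186) = 0.0302, so δp = 3.88.
Q = p − q + c: δQ = √(δp² + δq² + δc²) = √(15.1 + 1.69 + 56.2) = 8.54

8.54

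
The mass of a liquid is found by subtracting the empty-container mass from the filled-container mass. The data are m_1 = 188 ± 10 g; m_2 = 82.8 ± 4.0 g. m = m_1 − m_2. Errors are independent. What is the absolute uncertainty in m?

10.8 g

Sums and differences: (δm)² = Σ (cᵢ δxᵢ)².
  (δm_1)² = 100;  (δm_2)² = 16.0
δm = √(116) = 10.8 g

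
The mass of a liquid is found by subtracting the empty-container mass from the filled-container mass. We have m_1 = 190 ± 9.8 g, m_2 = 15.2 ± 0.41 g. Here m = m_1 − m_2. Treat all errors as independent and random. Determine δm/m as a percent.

For a sum/difference, combine absolute errors in quadrature:
  (δm_1)² = 96.0;  (δm_2)² = 0.168
δm = √(96.2) = 9.81 g
m = 175 g, so δm/m = 9.81/175 = 0.0561.

5.61%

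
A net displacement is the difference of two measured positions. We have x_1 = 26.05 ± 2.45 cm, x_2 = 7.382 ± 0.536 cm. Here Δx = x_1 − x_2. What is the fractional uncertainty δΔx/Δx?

Δx is a linear combination, so absolute uncertainties add in quadrature:
  (δx_1)² = 6.00;  (δx_2)² = 0.287
δΔx = √(6.29) = 2.51 cm
Δx = 18.67 cm, so δΔx/Δx = 2.51/18.67 = 0.134.

0.134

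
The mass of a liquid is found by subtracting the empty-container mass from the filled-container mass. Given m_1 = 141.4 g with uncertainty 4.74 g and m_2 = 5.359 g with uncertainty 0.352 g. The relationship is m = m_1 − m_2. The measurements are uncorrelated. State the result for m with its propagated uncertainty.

Absolute uncertainties add in quadrature for a linear combination:
  (δm_1)² = 22.5;  (δm_2)² = 0.124
δm = √(22.6) = 4.75 g
m = 136.0 g.

136.0 ± 4.75 g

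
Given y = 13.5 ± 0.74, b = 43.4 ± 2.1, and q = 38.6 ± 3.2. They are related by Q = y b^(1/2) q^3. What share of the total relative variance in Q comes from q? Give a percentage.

94.5%

(δQ/Q)² = (1·δy/y)² + (½·δb/b)² + (3·δq/q)²
  y term: (1×0.0548)² = 0.00300
  b term: (0.5×0.0484)² = 0.000585
  q term: (3×0.0829)² = 0.0619
Total = 0.0654. Share from q = 0.0619/0.0654 = 0.945.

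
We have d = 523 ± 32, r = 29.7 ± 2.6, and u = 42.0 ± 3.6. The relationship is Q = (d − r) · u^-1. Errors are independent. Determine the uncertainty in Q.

1.26

Let w = d − r = 493. δw = √(δd² + δr²) = √(1020 + 6.76) = 32.1, so δw/w = 0.0651.
Q is then a monomial in w, u:
δQ/Q = √((δw/w)² + (-1·δu/u)²) = √(0.00424 + 0.00735) = 0.108
Q = 11.7, so δQ = 0.108 × 11.7 = 1.26.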